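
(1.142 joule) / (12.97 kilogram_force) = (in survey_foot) 0.02946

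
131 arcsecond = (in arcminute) 2.183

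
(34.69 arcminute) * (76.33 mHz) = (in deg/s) 0.04413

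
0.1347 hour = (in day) 0.005612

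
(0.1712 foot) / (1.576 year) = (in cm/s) 1.05e-07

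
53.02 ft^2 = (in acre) 0.001217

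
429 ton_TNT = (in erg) 1.795e+19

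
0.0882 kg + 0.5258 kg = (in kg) 0.614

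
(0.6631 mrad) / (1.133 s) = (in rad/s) 0.0005853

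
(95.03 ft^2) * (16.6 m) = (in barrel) 921.8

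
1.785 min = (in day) 0.00124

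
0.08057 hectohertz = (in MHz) 8.057e-06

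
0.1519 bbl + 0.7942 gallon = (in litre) 27.16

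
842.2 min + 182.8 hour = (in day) 8.202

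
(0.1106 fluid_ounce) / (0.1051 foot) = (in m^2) 0.0001021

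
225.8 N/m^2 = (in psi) 0.03275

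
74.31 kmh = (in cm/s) 2064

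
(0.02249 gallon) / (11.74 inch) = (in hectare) 2.855e-08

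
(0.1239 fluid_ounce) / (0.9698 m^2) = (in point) 0.01071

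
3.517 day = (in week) 0.5024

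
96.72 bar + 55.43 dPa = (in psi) 1403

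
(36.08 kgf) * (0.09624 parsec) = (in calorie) 2.511e+17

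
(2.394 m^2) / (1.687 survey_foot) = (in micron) 4.656e+06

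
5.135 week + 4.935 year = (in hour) 4.409e+04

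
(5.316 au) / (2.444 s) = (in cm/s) 3.254e+13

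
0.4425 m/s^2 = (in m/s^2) 0.4425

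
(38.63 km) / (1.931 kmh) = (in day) 0.8335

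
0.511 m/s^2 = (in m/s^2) 0.511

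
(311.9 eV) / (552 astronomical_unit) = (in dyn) 6.051e-26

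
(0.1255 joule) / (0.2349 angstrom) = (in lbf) 1.201e+09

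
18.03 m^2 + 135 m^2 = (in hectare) 0.0153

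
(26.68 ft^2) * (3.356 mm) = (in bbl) 0.05232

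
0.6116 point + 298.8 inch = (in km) 0.00759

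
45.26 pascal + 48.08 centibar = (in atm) 0.475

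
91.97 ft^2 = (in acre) 0.002111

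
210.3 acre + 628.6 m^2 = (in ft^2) 9.167e+06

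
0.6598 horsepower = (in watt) 492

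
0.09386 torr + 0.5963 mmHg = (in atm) 0.0009081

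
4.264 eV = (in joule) 6.832e-19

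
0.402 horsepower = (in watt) 299.8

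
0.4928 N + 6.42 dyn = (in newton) 0.4929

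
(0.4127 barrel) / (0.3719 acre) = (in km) 4.36e-08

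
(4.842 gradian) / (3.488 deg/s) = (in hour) 0.000347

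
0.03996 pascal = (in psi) 5.796e-06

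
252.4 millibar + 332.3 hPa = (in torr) 438.6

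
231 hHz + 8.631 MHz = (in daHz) 8.654e+05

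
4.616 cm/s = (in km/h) 0.1662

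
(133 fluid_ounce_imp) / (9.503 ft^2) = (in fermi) 4.28e+12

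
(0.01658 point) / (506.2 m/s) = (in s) 1.155e-08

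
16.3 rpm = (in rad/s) 1.707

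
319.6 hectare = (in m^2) 3.196e+06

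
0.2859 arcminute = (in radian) 8.316e-05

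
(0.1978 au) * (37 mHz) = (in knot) 2.128e+09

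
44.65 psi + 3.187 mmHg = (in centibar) 308.3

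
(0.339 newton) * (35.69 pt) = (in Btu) 4.045e-06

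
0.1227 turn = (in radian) 0.7709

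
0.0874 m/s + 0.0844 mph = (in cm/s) 12.51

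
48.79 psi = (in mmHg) 2523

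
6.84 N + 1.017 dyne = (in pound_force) 1.538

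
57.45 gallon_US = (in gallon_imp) 47.84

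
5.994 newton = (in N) 5.994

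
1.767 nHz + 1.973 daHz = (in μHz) 1.973e+07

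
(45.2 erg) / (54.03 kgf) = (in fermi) 8.531e+06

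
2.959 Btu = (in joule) 3122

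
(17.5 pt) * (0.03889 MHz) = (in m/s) 240.1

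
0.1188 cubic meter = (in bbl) 0.7472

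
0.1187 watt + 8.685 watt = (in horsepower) 0.01181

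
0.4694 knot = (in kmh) 0.8693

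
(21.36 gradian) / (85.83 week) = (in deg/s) 3.703e-07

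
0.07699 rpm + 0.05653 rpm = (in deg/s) 0.8011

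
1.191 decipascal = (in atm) 1.175e-06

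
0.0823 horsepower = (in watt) 61.37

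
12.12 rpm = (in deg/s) 72.72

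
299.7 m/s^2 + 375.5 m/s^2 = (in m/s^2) 675.2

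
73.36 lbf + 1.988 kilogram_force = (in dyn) 3.458e+07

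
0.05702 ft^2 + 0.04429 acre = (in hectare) 0.01792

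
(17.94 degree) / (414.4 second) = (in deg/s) 0.04329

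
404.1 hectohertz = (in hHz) 404.1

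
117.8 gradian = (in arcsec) 3.817e+05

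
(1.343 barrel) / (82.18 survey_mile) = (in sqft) 1.738e-05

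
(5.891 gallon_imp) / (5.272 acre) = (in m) 1.255e-06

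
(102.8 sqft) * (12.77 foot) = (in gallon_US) 9820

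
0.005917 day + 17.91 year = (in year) 17.91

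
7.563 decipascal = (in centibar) 0.0007563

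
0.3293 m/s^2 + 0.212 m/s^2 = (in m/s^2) 0.5413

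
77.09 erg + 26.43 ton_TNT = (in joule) 1.106e+11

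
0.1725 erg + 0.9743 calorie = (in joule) 4.076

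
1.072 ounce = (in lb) 0.067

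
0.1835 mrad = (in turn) 2.92e-05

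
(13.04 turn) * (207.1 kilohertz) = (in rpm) 1.62e+08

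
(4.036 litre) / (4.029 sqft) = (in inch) 0.4245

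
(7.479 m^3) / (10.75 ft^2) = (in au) 5.006e-11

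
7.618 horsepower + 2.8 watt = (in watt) 5684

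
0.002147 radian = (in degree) 0.123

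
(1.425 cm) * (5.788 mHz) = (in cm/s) 0.008248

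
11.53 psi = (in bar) 0.795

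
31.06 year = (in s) 9.795e+08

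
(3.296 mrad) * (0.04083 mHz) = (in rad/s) 1.346e-07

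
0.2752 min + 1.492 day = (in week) 0.2132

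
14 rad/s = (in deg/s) 802.1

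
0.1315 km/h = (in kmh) 0.1315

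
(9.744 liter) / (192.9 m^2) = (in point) 0.1432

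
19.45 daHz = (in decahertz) 19.45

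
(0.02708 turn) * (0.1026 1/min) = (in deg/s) 0.01667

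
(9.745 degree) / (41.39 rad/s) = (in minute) 6.849e-05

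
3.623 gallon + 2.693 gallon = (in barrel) 0.1504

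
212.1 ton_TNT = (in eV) 5.539e+30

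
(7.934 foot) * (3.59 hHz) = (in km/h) 3125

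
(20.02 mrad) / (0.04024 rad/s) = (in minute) 0.008292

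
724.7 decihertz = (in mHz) 7.247e+04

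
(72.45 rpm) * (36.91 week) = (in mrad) 1.694e+11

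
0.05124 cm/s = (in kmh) 0.001845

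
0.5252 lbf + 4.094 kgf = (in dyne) 4.248e+06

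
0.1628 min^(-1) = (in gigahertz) 2.713e-12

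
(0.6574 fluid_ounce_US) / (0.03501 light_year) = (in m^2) 5.87e-20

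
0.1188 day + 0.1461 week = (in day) 1.141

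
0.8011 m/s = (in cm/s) 80.11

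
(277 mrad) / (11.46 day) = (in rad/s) 2.798e-07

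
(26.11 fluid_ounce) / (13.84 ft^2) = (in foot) 0.00197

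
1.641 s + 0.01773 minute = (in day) 3.131e-05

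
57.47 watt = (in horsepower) 0.07707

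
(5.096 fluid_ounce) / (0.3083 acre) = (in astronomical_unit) 8.075e-19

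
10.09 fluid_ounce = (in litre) 0.2984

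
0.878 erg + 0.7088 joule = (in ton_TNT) 1.694e-10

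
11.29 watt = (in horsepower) 0.01514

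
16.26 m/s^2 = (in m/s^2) 16.26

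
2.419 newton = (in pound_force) 0.5438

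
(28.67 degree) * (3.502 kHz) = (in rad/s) 1752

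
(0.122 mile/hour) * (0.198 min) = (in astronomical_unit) 4.331e-12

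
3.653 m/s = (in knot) 7.101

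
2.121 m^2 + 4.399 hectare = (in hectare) 4.399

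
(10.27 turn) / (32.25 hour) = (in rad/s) 0.0005558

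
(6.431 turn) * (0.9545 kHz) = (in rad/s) 3.857e+04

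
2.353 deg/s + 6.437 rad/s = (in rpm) 61.86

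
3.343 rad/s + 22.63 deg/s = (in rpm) 35.69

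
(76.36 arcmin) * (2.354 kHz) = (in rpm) 499.3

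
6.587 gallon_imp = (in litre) 29.95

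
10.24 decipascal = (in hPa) 0.01024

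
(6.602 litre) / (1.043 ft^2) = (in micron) 6.813e+04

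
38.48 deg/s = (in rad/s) 0.6716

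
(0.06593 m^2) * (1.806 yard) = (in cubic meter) 0.1089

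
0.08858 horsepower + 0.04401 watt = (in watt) 66.1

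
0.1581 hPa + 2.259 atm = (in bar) 2.289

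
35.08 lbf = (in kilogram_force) 15.91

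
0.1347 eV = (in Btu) 2.046e-23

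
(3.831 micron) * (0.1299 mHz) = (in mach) 1.462e-12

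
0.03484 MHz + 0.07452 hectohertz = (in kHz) 34.85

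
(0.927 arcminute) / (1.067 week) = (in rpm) 3.99e-09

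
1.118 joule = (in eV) 6.978e+18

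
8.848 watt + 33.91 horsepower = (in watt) 2.53e+04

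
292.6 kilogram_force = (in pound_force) 645.1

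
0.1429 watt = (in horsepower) 0.0001916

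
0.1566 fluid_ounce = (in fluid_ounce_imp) 0.163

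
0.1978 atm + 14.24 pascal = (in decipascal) 2.006e+05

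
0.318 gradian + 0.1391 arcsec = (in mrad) 4.996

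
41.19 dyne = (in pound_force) 9.26e-05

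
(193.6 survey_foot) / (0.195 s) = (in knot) 588.2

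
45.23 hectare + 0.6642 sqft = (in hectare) 45.23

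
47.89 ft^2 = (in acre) 0.001099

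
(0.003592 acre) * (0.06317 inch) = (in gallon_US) 6.161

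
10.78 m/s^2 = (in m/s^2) 10.78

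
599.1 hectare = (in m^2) 5.991e+06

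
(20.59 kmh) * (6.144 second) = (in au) 2.349e-10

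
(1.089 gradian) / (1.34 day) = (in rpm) 1.411e-06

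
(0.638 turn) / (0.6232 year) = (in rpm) 1.948e-06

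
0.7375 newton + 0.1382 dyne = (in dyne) 7.375e+04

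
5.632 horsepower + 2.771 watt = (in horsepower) 5.636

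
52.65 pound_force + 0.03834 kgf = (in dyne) 2.346e+07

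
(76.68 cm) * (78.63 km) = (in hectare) 6.029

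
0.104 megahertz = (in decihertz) 1.04e+06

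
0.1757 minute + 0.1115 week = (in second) 6.745e+04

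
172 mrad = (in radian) 0.172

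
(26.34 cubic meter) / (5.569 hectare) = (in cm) 0.0473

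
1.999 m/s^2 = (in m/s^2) 1.999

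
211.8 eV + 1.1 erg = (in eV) 6.866e+11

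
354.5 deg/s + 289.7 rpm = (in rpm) 348.8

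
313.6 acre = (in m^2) 1.269e+06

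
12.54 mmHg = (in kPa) 1.672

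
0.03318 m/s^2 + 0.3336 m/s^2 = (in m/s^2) 0.3668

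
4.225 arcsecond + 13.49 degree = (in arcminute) 809.5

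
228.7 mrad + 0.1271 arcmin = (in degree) 13.11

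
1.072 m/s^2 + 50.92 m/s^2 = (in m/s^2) 51.99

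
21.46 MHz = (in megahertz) 21.46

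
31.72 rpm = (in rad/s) 3.322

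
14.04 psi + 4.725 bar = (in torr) 4270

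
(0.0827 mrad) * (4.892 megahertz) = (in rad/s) 404.6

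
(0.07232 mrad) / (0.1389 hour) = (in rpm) 1.381e-06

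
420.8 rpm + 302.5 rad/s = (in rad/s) 346.6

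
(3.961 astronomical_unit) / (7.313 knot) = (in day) 1.823e+06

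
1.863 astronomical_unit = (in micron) 2.787e+17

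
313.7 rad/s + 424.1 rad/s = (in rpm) 7045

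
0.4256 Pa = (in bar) 4.256e-06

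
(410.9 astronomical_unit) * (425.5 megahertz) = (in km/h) 9.416e+22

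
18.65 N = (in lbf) 4.193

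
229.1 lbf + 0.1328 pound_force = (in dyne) 1.02e+08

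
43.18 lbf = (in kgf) 19.59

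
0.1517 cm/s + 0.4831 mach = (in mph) 368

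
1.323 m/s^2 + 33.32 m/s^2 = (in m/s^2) 34.64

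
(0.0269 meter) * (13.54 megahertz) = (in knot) 7.08e+05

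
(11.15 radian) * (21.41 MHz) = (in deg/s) 1.368e+10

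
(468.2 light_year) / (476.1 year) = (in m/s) 2.95e+08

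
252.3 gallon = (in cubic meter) 0.9551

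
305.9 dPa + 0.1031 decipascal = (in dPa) 306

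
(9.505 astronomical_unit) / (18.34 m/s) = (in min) 1.292e+09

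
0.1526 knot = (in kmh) 0.2826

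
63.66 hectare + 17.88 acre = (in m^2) 7.09e+05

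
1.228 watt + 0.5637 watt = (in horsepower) 0.002403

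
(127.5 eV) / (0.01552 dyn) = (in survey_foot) 4.318e-10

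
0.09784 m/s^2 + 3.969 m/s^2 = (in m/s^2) 4.067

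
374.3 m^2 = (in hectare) 0.03743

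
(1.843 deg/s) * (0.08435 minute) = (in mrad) 162.8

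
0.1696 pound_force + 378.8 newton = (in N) 379.6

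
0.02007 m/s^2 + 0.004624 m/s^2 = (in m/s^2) 0.02469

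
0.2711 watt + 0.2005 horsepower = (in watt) 149.8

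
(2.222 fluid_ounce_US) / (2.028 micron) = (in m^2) 32.4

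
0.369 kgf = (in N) 3.619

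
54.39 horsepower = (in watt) 4.056e+04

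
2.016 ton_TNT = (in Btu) 7.995e+06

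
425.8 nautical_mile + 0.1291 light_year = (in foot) 4.007e+15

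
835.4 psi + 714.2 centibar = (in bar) 64.74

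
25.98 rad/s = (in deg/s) 1489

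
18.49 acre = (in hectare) 7.483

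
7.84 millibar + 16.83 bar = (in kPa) 1684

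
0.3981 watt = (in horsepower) 0.0005339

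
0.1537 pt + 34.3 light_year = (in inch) 1.278e+19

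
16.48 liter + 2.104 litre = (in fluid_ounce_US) 628.4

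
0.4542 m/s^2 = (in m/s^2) 0.4542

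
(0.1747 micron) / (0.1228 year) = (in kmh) 1.624e-13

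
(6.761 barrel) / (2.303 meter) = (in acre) 0.0001153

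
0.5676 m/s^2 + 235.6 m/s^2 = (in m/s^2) 236.2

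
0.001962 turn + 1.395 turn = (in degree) 502.9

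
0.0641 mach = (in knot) 42.43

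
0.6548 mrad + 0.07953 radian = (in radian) 0.08018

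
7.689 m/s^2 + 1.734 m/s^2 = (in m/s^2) 9.423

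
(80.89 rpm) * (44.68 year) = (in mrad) 1.194e+13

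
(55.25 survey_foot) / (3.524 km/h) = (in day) 0.0001991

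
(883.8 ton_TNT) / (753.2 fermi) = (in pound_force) 1.104e+24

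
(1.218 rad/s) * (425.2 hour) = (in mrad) 1.864e+09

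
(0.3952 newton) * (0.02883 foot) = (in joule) 0.003473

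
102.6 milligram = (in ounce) 0.003619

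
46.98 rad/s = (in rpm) 448.6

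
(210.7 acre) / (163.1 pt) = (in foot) 4.862e+07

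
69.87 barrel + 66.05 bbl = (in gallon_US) 5709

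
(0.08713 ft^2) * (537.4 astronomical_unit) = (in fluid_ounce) 2.2e+16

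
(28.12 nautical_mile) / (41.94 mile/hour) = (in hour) 0.7716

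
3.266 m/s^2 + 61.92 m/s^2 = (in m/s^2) 65.19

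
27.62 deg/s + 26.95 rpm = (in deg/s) 189.3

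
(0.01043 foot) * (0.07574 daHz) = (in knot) 0.00468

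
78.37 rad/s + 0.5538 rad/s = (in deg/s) 4522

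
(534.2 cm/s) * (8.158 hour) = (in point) 4.447e+08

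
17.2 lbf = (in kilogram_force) 7.802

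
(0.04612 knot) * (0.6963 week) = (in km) 9.992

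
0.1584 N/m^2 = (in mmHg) 0.001188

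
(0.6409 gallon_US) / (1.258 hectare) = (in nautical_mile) 1.041e-10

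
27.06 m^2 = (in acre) 0.006687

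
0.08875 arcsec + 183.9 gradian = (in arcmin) 9931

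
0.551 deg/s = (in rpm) 0.09183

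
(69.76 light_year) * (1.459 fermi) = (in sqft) 1.036e+04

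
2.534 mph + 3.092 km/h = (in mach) 0.005849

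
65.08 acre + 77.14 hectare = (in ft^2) 1.114e+07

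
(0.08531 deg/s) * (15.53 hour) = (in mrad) 8.324e+04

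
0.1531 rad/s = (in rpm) 1.462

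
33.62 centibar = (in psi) 4.876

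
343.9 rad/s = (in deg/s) 1.97e+04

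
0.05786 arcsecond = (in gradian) 1.786e-05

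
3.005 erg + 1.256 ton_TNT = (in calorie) 1.256e+09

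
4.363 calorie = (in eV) 1.139e+20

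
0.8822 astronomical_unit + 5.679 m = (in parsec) 4.277e-06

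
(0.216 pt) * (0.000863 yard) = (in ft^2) 6.473e-07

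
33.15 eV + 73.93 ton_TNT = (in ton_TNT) 73.93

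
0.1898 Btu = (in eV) 1.25e+21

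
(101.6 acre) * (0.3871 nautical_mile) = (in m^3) 2.948e+08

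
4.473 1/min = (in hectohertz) 0.0007455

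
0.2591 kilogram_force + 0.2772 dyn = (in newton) 2.541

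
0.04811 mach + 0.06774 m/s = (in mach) 0.04831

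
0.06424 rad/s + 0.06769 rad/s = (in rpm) 1.26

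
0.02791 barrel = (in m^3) 0.004437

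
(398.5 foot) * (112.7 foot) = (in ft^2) 4.491e+04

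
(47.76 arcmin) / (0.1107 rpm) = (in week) 1.982e-06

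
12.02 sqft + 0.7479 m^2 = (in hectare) 0.0001865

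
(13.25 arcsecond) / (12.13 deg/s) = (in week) 5.017e-10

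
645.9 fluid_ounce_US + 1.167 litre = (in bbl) 0.1275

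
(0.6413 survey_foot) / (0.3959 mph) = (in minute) 0.01841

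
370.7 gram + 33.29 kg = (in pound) 74.21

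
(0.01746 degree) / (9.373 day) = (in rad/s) 3.763e-10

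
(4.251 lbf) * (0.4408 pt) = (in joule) 0.00294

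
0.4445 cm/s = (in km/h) 0.016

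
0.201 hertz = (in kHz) 0.000201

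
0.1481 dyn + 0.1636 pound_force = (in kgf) 0.07421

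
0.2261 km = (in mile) 0.1405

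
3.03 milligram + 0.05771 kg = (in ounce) 2.036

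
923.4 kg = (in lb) 2036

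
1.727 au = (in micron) 2.584e+17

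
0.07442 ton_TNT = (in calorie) 7.442e+07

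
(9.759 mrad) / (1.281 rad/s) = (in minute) 0.000127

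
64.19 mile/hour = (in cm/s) 2870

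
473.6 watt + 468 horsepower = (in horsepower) 468.6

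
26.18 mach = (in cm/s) 8.914e+05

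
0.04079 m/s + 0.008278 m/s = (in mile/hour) 0.1098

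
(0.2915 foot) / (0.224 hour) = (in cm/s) 0.01102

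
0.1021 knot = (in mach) 0.0001543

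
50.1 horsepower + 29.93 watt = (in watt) 3.739e+04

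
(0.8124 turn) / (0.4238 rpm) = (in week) 0.0001902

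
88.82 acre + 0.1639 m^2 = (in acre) 88.82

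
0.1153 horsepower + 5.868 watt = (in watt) 91.85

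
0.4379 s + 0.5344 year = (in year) 0.5344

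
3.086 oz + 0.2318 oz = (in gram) 94.06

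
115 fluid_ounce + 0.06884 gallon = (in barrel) 0.02303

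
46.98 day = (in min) 6.765e+04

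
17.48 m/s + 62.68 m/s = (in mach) 0.2354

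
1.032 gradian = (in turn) 0.00258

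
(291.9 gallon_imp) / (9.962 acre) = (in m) 3.292e-05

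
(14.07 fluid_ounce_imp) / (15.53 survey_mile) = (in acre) 3.953e-12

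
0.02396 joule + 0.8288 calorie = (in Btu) 0.003309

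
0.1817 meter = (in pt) 515.1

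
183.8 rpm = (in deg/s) 1103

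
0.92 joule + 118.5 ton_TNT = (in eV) 3.095e+30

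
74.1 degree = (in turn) 0.2058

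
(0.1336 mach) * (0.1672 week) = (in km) 4600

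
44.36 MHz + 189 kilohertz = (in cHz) 4.455e+09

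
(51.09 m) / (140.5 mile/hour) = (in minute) 0.01356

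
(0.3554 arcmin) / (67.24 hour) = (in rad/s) 4.271e-10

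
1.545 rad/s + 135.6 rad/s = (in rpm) 1310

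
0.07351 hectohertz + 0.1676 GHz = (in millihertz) 1.676e+11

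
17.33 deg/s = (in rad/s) 0.3025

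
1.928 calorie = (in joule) 8.067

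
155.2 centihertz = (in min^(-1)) 93.12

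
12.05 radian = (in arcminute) 4.142e+04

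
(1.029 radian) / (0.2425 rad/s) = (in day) 4.911e-05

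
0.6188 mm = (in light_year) 6.541e-20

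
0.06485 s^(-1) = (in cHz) 6.485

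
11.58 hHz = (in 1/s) 1158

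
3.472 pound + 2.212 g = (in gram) 1577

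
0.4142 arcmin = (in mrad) 0.1205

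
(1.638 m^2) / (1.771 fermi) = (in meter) 9.249e+14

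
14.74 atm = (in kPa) 1494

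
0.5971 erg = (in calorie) 1.427e-08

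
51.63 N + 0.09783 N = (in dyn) 5.173e+06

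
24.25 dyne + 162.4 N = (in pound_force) 36.51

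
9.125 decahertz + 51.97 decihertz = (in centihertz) 9645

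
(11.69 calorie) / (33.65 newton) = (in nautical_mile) 0.0007848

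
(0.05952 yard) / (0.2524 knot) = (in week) 6.93e-07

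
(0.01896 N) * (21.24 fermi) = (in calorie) 9.625e-17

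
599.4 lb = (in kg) 271.9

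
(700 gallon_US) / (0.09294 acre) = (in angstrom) 7.045e+07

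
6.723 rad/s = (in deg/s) 385.2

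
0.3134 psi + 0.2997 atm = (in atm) 0.321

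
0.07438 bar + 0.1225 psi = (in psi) 1.201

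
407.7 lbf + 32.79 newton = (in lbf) 415.1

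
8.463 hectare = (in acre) 20.91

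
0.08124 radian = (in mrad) 81.24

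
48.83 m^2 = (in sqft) 525.6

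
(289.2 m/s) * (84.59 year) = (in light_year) 8.155e-05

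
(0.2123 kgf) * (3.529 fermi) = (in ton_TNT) 1.756e-24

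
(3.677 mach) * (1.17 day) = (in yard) 1.384e+08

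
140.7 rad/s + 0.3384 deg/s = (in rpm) 1344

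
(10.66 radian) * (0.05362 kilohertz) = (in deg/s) 3.275e+04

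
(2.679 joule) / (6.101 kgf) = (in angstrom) 4.478e+08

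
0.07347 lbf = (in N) 0.3268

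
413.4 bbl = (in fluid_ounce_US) 2.222e+06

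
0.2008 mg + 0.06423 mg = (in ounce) 9.349e-06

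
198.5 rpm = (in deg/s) 1191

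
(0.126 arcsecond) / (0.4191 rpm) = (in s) 1.392e-05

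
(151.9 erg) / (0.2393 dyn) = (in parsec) 2.057e-16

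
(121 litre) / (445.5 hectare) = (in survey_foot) 8.911e-08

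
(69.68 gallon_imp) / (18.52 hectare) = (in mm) 0.00171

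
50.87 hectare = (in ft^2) 5.476e+06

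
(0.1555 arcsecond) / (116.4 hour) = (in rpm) 1.718e-11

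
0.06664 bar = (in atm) 0.06577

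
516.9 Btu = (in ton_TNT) 0.0001303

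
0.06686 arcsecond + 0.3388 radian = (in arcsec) 6.988e+04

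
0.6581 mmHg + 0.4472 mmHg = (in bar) 0.001474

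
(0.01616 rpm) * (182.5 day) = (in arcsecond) 5.504e+09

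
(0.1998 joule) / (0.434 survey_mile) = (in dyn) 28.61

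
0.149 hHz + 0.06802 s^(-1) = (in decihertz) 149.7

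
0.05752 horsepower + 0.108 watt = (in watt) 43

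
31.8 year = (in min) 1.671e+07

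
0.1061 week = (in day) 0.7427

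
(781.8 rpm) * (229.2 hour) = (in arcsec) 1.393e+13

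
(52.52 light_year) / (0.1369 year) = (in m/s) 1.151e+11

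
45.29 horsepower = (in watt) 3.377e+04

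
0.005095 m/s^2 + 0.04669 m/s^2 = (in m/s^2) 0.05179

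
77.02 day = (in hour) 1848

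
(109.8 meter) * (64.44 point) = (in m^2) 2.496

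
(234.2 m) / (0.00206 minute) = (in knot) 3683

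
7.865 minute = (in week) 0.0007803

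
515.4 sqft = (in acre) 0.01183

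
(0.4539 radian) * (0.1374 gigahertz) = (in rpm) 5.956e+08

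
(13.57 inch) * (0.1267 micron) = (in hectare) 4.367e-12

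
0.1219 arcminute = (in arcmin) 0.1219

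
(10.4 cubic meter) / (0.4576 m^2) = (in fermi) 2.273e+16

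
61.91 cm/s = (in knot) 1.203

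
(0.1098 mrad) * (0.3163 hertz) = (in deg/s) 0.00199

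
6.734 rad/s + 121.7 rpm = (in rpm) 186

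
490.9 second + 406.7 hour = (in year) 0.04644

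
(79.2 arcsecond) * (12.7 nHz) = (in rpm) 4.657e-11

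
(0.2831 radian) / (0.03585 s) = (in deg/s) 452.5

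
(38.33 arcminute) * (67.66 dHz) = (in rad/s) 0.07544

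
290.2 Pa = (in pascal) 290.2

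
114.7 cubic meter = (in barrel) 721.4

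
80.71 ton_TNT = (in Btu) 3.201e+08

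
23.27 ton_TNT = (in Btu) 9.228e+07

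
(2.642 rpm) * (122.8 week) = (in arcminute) 7.064e+10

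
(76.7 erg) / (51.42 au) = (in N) 9.971e-19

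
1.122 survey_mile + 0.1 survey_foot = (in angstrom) 1.806e+13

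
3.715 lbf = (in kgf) 1.685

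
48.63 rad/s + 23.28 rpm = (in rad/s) 51.07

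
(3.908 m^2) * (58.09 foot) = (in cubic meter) 69.19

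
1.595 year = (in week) 83.17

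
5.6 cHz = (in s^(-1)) 0.056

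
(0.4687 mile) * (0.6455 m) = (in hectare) 0.04869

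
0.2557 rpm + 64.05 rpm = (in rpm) 64.31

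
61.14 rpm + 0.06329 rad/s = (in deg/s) 370.5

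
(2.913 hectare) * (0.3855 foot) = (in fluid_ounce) 1.157e+08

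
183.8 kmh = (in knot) 99.24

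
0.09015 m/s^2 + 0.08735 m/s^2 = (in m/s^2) 0.1775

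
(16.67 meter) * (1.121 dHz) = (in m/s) 1.869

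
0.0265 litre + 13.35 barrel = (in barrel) 13.35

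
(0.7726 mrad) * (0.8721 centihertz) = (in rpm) 6.434e-05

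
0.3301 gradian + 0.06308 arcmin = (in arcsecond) 1073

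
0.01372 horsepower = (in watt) 10.23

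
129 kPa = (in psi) 18.71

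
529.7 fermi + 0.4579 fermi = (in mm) 5.302e-10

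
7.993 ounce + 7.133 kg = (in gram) 7360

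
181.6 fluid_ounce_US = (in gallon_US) 1.419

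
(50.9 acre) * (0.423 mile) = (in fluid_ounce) 4.742e+12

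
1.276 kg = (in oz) 45.01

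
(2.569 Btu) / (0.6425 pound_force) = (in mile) 0.5893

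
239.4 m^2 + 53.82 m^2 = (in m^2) 293.2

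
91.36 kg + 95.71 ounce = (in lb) 207.4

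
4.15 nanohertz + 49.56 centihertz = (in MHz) 4.956e-07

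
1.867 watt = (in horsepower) 0.002504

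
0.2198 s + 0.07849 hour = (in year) 8.967e-06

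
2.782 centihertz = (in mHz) 27.82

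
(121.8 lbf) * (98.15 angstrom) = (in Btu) 5.04e-09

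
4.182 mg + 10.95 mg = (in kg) 1.513e-05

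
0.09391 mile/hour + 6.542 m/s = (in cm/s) 658.4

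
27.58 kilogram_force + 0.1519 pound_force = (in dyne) 2.711e+07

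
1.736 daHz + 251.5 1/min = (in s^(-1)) 21.55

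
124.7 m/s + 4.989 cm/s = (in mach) 0.3664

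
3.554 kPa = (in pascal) 3554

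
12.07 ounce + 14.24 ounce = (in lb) 1.644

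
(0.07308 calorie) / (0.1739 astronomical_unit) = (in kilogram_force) 1.199e-12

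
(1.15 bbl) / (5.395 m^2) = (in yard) 0.03706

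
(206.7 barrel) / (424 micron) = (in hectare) 7.751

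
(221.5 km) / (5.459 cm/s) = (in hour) 1127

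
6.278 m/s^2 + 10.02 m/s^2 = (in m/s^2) 16.3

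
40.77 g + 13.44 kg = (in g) 1.348e+04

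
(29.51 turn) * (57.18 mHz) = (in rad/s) 10.6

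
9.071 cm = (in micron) 9.071e+04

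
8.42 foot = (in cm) 256.6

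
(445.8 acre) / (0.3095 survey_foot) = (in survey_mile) 1.188e+04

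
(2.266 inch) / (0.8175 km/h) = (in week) 4.191e-07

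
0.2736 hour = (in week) 0.001629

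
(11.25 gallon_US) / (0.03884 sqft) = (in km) 0.0118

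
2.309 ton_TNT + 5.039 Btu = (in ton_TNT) 2.309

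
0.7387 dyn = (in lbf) 1.661e-06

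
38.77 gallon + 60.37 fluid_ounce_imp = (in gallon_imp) 32.66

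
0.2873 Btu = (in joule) 303.1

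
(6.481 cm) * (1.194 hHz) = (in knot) 15.04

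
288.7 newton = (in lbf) 64.9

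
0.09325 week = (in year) 0.001788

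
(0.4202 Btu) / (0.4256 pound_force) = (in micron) 2.342e+08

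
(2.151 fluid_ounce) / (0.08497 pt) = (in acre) 0.0005244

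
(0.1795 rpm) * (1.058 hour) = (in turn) 11.39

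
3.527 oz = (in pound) 0.2204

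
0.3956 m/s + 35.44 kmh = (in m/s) 10.24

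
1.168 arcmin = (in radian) 0.0003398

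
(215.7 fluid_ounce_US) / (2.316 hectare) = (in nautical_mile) 1.487e-10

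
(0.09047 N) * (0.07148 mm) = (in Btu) 6.129e-09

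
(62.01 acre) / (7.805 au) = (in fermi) 2.149e+08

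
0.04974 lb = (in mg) 2.256e+04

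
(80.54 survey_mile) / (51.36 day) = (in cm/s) 2.921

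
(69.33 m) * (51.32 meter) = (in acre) 0.8792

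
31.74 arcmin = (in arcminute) 31.74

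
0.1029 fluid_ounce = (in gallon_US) 0.0008039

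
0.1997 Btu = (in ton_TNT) 5.036e-08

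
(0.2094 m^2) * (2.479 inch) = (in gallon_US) 3.483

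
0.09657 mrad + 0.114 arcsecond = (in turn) 1.546e-05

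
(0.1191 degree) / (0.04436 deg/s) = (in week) 4.439e-06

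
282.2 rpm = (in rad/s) 29.55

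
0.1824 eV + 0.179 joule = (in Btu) 0.0001697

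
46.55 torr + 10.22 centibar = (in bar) 0.1643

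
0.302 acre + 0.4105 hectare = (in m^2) 5327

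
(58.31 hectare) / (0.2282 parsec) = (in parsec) 2.684e-27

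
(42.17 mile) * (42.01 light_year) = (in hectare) 2.697e+18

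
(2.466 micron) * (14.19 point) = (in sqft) 1.329e-07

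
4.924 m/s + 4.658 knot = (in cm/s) 732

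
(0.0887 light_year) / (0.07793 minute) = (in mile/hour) 4.015e+14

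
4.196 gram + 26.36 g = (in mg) 3.056e+04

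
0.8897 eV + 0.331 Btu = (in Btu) 0.331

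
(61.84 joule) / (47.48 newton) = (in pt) 3692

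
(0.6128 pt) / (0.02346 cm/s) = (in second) 0.9215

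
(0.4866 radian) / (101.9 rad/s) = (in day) 5.527e-08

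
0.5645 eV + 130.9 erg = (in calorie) 3.129e-06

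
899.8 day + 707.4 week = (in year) 16.03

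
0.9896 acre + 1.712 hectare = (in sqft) 2.274e+05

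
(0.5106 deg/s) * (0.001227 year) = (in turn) 54.88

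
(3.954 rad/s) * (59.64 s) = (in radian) 235.8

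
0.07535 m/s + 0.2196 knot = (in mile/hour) 0.4213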